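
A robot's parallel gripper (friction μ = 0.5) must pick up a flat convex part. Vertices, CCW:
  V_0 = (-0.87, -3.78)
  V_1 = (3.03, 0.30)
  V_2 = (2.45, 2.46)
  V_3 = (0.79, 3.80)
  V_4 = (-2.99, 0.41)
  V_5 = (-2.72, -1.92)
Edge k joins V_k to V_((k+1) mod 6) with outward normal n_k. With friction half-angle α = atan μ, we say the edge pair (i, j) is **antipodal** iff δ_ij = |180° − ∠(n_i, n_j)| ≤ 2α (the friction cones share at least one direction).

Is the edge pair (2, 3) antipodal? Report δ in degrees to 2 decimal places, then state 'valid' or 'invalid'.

α = atan 0.5 = 26.57°;  2α = 53.13°
edge 2: e_2 = (-1.66, +1.34);  n_2 = (+0.6281, +0.7781)
edge 3: e_3 = (-3.78, -3.39);  n_3 = (-0.6677, +0.7445)
∠(n_2, n_3) = 80.80°
δ = |180° − 80.80°| = 99.20°
99.20° > 2α = 53.13°  →  invalid

δ = 99.20°, invalid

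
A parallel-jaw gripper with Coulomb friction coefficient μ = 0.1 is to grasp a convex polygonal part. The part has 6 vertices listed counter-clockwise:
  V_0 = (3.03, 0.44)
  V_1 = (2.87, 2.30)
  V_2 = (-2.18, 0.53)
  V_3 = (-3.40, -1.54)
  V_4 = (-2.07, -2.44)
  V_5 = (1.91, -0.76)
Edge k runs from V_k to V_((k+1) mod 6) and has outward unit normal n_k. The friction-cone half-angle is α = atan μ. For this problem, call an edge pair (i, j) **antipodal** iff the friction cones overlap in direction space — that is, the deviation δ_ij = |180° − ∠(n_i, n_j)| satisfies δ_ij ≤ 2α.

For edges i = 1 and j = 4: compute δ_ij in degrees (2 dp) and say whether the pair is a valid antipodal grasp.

δ = 3.57°, valid

α = atan 0.1 = 5.71°;  2α = 11.42°
edge 1: e_1 = (-5.05, -1.77);  n_1 = (-0.3308, +0.9437)
edge 4: e_4 = (+3.98, +1.68);  n_4 = (+0.3889, -0.9213)
∠(n_1, n_4) = 176.43°
δ = |180° − 176.43°| = 3.57°
3.57° ≤ 2α = 11.42°  →  valid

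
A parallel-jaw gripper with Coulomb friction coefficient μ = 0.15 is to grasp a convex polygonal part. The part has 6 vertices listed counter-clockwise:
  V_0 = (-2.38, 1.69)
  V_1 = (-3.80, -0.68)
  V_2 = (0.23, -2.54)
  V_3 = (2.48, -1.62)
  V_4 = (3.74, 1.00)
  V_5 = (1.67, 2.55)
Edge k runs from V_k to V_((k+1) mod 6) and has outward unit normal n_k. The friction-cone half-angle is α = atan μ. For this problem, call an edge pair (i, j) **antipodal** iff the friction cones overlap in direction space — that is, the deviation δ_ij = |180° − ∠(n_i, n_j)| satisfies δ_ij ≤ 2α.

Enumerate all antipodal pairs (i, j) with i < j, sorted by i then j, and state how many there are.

α = atan 0.15 = 8.53°;  2α = 17.06°
n_0 = (-0.8578, +0.5140)
n_1 = (-0.4191, -0.9080)
n_2 = (+0.3785, -0.9256)
n_3 = (+0.9012, -0.4334)
n_4 = (+0.5994, +0.8005)
n_5 = (-0.2077, +0.9782)
  (0,1): δ = 83.85°  ·
  (0,2): δ = 36.83°  ·
  (0,3): δ = 5.24°  ✓
  (0,4): δ = 84.10°  ·
  (0,5): δ = 132.92°  ·
  (1,2): δ = 132.99°  ·
  (1,3): δ = 90.91°  ·
  (1,4): δ = 12.05°  ✓
  (1,5): δ = 36.76°  ·
  (2,3): δ = 137.92°  ·
  (2,4): δ = 59.06°  ·
  (2,5): δ = 10.25°  ✓
  (3,4): δ = 101.14°  ·
  (3,5): δ = 52.33°  ·
  (4,5): δ = 131.19°  ·
antipodal pairs: 3

count = 3; pairs: (0,3), (1,4), (2,5)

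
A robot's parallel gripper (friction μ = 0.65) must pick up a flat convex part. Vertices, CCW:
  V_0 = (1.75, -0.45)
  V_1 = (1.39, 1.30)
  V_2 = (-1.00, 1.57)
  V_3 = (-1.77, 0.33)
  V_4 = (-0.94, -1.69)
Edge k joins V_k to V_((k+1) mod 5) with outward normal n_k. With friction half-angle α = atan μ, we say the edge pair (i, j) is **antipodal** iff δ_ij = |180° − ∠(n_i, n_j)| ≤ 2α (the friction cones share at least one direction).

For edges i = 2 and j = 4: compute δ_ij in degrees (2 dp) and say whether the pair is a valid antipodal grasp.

δ = 33.41°, valid

α = atan 0.65 = 33.02°;  2α = 66.05°
edge 2: e_2 = (-0.77, -1.24);  n_2 = (-0.8495, +0.5275)
edge 4: e_4 = (+2.69, +1.24);  n_4 = (+0.4186, -0.9082)
∠(n_2, n_4) = 146.59°
δ = |180° − 146.59°| = 33.41°
33.41° ≤ 2α = 66.05°  →  valid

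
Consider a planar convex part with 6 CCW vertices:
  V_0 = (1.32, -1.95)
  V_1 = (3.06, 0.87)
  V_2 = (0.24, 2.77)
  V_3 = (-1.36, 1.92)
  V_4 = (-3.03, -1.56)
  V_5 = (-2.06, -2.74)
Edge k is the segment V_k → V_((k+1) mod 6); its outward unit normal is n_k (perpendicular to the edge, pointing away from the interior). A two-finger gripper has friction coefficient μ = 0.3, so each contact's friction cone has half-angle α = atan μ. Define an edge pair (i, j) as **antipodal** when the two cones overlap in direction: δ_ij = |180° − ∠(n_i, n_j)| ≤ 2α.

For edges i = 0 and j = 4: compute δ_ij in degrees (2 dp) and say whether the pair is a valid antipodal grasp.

α = atan 0.3 = 16.70°;  2α = 33.40°
edge 0: e_0 = (+1.74, +2.82);  n_0 = (+0.8510, -0.5251)
edge 4: e_4 = (+0.97, -1.18);  n_4 = (-0.7725, -0.6350)
∠(n_0, n_4) = 108.90°
δ = |180° − 108.90°| = 71.10°
71.10° > 2α = 33.40°  →  invalid

δ = 71.10°, invalid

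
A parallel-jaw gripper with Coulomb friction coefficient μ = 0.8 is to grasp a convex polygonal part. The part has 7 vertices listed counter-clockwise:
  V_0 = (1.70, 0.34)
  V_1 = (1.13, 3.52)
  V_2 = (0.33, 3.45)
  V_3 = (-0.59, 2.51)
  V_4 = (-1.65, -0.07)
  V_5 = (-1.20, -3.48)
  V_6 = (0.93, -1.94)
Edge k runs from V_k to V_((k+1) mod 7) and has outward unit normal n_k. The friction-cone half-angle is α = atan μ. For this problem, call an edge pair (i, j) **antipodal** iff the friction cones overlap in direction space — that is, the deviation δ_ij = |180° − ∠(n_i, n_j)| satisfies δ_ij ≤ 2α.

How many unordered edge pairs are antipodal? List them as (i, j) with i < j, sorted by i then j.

count = 11; pairs: (0,2), (0,3), (0,4), (1,5), (1,6), (2,5), (2,6), (3,5), (3,6), (4,5), (4,6)

α = atan 0.8 = 38.66°;  2α = 77.32°
n_0 = (+0.9843, +0.1764)
n_1 = (-0.0872, +0.9962)
n_2 = (-0.7147, +0.6995)
n_3 = (-0.9250, +0.3800)
n_4 = (-0.9914, -0.1308)
n_5 = (+0.5859, -0.8104)
n_6 = (+0.9474, -0.3200)
  (0,1): δ = 95.16°  ·
  (0,2): δ = 54.55°  ✓
  (0,3): δ = 32.50°  ✓
  (0,4): δ = 2.64°  ✓
  (0,5): δ = 115.71°  ·
  (0,6): δ = 151.18°  ·
  (1,2): δ = 139.38°  ·
  (1,3): δ = 117.34°  ·
  (1,4): δ = 87.48°  ·
  (1,5): δ = 30.87°  ✓
  (1,6): δ = 66.34°  ✓
  (2,3): δ = 157.95°  ·
  (2,4): δ = 128.10°  ·
  (2,5): δ = 9.75°  ✓
  (2,6): δ = 25.72°  ✓
  (3,4): δ = 150.15°  ·
  (3,5): δ = 31.80°  ✓
  (3,6): δ = 3.67°  ✓
  (4,5): δ = 61.65°  ✓
  (4,6): δ = 26.18°  ✓
  (5,6): δ = 144.53°  ·
antipodal pairs: 11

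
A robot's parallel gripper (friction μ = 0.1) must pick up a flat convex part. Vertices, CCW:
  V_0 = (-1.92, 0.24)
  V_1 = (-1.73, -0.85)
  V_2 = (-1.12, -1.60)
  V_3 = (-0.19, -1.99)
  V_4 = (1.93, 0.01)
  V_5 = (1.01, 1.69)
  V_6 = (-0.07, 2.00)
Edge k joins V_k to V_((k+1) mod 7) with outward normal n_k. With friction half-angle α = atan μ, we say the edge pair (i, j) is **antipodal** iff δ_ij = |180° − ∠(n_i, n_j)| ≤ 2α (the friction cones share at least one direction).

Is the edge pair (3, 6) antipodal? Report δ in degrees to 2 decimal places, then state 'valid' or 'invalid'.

α = atan 0.1 = 5.71°;  2α = 11.42°
edge 3: e_3 = (+2.12, +2.00);  n_3 = (+0.6862, -0.7274)
edge 6: e_6 = (-1.85, -1.76);  n_6 = (-0.6893, +0.7245)
∠(n_3, n_6) = 179.76°
δ = |180° − 179.76°| = 0.24°
0.24° ≤ 2α = 11.42°  →  valid

δ = 0.24°, valid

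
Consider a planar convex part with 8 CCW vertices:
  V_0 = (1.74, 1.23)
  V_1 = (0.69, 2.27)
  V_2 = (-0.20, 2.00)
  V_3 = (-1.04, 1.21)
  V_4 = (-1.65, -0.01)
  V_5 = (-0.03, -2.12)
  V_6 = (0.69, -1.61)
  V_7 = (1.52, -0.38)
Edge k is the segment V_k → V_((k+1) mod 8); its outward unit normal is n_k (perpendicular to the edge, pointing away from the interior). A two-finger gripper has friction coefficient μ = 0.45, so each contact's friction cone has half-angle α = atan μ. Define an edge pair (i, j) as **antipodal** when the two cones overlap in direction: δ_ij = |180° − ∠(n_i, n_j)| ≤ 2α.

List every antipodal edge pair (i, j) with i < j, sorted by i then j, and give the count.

α = atan 0.45 = 24.23°;  2α = 48.46°
n_0 = (+0.7037, +0.7105)
n_1 = (-0.2903, +0.9569)
n_2 = (-0.6851, +0.7285)
n_3 = (-0.8944, +0.4472)
n_4 = (-0.7932, -0.6090)
n_5 = (+0.5780, -0.8160)
n_6 = (+0.8289, -0.5594)
n_7 = (+0.9908, -0.1354)
  (0,1): δ = 118.40°  ·
  (0,2): δ = 92.03°  ·
  (0,3): δ = 71.84°  ·
  (0,4): δ = 7.76°  ✓
  (0,5): δ = 80.04°  ·
  (0,6): δ = 100.71°  ·
  (0,7): δ = 126.94°  ·
  (1,2): δ = 153.63°  ·
  (1,3): δ = 133.44°  ·
  (1,4): δ = 69.36°  ·
  (1,5): δ = 18.43°  ✓
  (1,6): δ = 39.11°  ✓
  (1,7): δ = 65.34°  ·
  (2,3): δ = 159.81°  ·
  (2,4): δ = 95.73°  ·
  (2,5): δ = 7.93°  ✓
  (2,6): δ = 12.75°  ✓
  (2,7): δ = 38.98°  ✓
  (3,4): δ = 115.92°  ·
  (3,5): δ = 28.12°  ✓
  (3,6): δ = 7.45°  ✓
  (3,7): δ = 18.78°  ✓
  (4,5): δ = 92.20°  ·
  (4,6): δ = 71.53°  ·
  (4,7): δ = 45.30°  ✓
  (5,6): δ = 159.32°  ·
  (5,7): δ = 133.09°  ·
  (6,7): δ = 153.77°  ·
antipodal pairs: 10

count = 10; pairs: (0,4), (1,5), (1,6), (2,5), (2,6), (2,7), (3,5), (3,6), (3,7), (4,7)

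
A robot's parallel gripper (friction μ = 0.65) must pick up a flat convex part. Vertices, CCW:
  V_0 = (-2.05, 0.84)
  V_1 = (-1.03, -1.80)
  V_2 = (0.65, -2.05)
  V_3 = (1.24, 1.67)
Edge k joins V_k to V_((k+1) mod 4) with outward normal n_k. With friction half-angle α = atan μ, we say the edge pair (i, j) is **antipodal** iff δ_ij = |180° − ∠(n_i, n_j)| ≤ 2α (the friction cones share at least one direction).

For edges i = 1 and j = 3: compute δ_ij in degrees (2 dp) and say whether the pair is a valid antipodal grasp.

α = atan 0.65 = 33.02°;  2α = 66.05°
edge 1: e_1 = (+1.68, -0.25);  n_1 = (-0.1472, -0.9891)
edge 3: e_3 = (-3.29, -0.83);  n_3 = (-0.2446, +0.9696)
∠(n_1, n_3) = 157.38°
δ = |180° − 157.38°| = 22.62°
22.62° ≤ 2α = 66.05°  →  valid

δ = 22.62°, valid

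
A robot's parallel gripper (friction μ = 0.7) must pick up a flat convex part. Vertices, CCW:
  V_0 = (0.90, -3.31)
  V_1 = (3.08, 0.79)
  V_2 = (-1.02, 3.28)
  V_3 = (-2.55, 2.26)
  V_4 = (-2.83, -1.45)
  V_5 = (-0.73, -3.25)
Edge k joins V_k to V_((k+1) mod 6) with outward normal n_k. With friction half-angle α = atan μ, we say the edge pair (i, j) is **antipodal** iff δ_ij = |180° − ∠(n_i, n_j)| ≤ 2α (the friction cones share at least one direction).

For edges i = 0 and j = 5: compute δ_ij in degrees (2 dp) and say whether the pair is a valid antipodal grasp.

α = atan 0.7 = 34.99°;  2α = 69.98°
edge 0: e_0 = (+2.18, +4.10);  n_0 = (+0.8829, -0.4695)
edge 5: e_5 = (+1.63, -0.06);  n_5 = (-0.0368, -0.9993)
∠(n_0, n_5) = 64.11°
δ = |180° − 64.11°| = 115.89°
115.89° > 2α = 69.98°  →  invalid

δ = 115.89°, invalid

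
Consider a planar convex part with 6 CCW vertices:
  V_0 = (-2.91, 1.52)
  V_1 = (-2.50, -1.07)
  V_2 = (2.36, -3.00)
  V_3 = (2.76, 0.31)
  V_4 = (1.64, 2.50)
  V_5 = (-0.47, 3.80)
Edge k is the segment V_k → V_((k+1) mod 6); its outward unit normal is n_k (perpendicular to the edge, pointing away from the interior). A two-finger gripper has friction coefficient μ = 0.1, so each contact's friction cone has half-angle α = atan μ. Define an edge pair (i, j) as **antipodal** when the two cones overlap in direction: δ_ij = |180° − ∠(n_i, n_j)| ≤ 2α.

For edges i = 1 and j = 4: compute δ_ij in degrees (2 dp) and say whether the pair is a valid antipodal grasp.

α = atan 0.1 = 5.71°;  2α = 11.42°
edge 1: e_1 = (+4.86, -1.93);  n_1 = (-0.3691, -0.9294)
edge 4: e_4 = (-2.11, +1.30);  n_4 = (+0.5245, +0.8514)
∠(n_1, n_4) = 170.02°
δ = |180° − 170.02°| = 9.98°
9.98° ≤ 2α = 11.42°  →  valid

δ = 9.98°, valid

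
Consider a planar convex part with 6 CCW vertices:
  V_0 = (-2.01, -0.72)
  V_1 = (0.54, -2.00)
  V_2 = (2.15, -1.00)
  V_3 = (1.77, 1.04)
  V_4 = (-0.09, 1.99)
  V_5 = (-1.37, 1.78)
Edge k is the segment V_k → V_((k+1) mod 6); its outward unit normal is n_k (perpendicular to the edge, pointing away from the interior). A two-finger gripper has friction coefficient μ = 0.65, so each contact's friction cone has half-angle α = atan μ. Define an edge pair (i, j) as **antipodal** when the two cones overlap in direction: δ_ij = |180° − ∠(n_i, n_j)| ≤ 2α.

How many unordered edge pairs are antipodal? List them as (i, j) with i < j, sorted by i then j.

α = atan 0.65 = 33.02°;  2α = 66.05°
n_0 = (-0.4486, -0.8937)
n_1 = (+0.5276, -0.8495)
n_2 = (+0.9831, +0.1831)
n_3 = (+0.4549, +0.8906)
n_4 = (-0.1619, +0.9868)
n_5 = (-0.9688, +0.2480)
  (0,1): δ = 121.50°  ·
  (0,2): δ = 52.79°  ✓
  (0,3): δ = 0.40°  ✓
  (0,4): δ = 35.97°  ✓
  (0,5): δ = 102.30°  ·
  (1,2): δ = 111.29°  ·
  (1,3): δ = 58.90°  ✓
  (1,4): δ = 22.53°  ✓
  (1,5): δ = 43.80°  ✓
  (2,3): δ = 127.61°  ·
  (2,4): δ = 91.23°  ·
  (2,5): δ = 24.91°  ✓
  (3,4): δ = 143.63°  ·
  (3,5): δ = 77.30°  ·
  (4,5): δ = 113.68°  ·
antipodal pairs: 7

count = 7; pairs: (0,2), (0,3), (0,4), (1,3), (1,4), (1,5), (2,5)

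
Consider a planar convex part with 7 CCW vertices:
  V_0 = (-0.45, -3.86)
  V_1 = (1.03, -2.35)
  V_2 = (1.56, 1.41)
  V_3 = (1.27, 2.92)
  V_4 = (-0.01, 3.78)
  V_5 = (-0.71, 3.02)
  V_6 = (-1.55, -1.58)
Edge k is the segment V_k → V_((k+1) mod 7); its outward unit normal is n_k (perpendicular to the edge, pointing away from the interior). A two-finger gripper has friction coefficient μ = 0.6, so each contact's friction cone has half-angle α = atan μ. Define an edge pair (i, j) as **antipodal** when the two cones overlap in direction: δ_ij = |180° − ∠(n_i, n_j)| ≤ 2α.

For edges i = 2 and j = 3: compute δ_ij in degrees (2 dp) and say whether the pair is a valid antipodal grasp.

δ = 134.77°, invalid

α = atan 0.6 = 30.96°;  2α = 61.93°
edge 2: e_2 = (-0.29, +1.51);  n_2 = (+0.9821, +0.1886)
edge 3: e_3 = (-1.28, +0.86);  n_3 = (+0.5577, +0.8300)
∠(n_2, n_3) = 45.23°
δ = |180° − 45.23°| = 134.77°
134.77° > 2α = 61.93°  →  invalid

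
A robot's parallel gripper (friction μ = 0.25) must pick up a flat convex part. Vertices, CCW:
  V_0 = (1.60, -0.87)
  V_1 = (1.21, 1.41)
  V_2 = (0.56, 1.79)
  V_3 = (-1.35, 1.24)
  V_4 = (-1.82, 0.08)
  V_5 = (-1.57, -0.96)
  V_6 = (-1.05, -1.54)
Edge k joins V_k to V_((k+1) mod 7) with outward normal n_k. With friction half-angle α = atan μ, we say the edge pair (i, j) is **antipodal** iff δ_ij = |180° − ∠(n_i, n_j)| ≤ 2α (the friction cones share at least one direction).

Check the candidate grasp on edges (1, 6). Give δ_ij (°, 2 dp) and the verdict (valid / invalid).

δ = 44.50°, invalid

α = atan 0.25 = 14.04°;  2α = 28.07°
edge 1: e_1 = (-0.65, +0.38);  n_1 = (+0.5047, +0.8633)
edge 6: e_6 = (+2.65, +0.67);  n_6 = (+0.2451, -0.9695)
∠(n_1, n_6) = 135.50°
δ = |180° − 135.50°| = 44.50°
44.50° > 2α = 28.07°  →  invalid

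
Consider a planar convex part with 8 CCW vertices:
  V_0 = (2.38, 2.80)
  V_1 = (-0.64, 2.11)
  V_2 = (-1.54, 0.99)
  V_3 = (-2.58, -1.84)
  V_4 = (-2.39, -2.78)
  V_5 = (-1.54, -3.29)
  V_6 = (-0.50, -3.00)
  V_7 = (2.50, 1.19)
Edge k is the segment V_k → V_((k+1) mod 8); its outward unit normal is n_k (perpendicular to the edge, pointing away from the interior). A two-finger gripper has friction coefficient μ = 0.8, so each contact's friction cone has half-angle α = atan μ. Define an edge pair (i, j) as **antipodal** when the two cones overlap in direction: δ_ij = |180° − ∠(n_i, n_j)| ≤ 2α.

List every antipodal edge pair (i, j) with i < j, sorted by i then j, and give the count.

α = atan 0.8 = 38.66°;  2α = 77.32°
n_0 = (-0.2227, +0.9749)
n_1 = (-0.7795, +0.6264)
n_2 = (-0.9386, +0.3449)
n_3 = (-0.9802, -0.1981)
n_4 = (-0.5145, -0.8575)
n_5 = (+0.2686, -0.9633)
n_6 = (+0.8131, -0.5822)
n_7 = (+0.9972, +0.0743)
  (0,1): δ = 141.65°  ·
  (0,2): δ = 123.05°  ·
  (0,3): δ = 91.44°  ·
  (0,4): δ = 43.83°  ✓
  (0,5): δ = 2.71°  ✓
  (0,6): δ = 41.53°  ✓
  (0,7): δ = 81.39°  ·
  (1,2): δ = 161.39°  ·
  (1,3): δ = 129.79°  ·
  (1,4): δ = 82.18°  ·
  (1,5): δ = 35.63°  ✓
  (1,6): δ = 3.18°  ✓
  (1,7): δ = 43.05°  ✓
  (2,3): δ = 148.39°  ·
  (2,4): δ = 100.79°  ·
  (2,5): δ = 54.24°  ✓
  (2,6): δ = 15.42°  ✓
  (2,7): δ = 24.44°  ✓
  (3,4): δ = 132.39°  ·
  (3,5): δ = 85.85°  ·
  (3,6): δ = 47.03°  ✓
  (3,7): δ = 7.16°  ✓
  (4,5): δ = 133.46°  ·
  (4,6): δ = 94.64°  ·
  (4,7): δ = 54.77°  ✓
  (5,6): δ = 141.18°  ·
  (5,7): δ = 101.32°  ·
  (6,7): δ = 140.14°  ·
antipodal pairs: 12

count = 12; pairs: (0,4), (0,5), (0,6), (1,5), (1,6), (1,7), (2,5), (2,6), (2,7), (3,6), (3,7), (4,7)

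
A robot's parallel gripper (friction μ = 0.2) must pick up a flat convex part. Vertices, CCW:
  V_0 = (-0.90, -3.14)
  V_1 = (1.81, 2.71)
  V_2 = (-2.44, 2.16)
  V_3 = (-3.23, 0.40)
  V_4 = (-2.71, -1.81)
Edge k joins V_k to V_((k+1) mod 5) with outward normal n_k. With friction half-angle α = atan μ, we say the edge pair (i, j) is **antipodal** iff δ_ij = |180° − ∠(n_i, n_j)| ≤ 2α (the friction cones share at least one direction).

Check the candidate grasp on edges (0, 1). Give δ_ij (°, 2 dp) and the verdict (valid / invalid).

δ = 57.77°, invalid

α = atan 0.2 = 11.31°;  2α = 22.62°
edge 0: e_0 = (+2.71, +5.85);  n_0 = (+0.9074, -0.4203)
edge 1: e_1 = (-4.25, -0.55);  n_1 = (-0.1283, +0.9917)
∠(n_0, n_1) = 122.23°
δ = |180° − 122.23°| = 57.77°
57.77° > 2α = 22.62°  →  invalid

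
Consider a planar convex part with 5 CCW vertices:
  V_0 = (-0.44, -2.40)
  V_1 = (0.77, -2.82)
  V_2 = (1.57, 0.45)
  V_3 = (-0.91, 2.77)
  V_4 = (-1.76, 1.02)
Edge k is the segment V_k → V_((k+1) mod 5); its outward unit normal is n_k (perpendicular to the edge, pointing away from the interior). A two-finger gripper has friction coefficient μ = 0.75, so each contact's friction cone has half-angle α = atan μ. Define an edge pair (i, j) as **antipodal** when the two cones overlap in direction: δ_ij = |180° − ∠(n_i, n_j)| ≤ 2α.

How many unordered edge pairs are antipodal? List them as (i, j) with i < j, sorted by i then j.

count = 5; pairs: (0,2), (1,3), (1,4), (2,3), (2,4)

α = atan 0.75 = 36.87°;  2α = 73.74°
n_0 = (-0.3279, -0.9447)
n_1 = (+0.9714, -0.2376)
n_2 = (+0.6832, +0.7303)
n_3 = (-0.8995, +0.4369)
n_4 = (-0.9329, -0.3601)
  (0,1): δ = 84.61°  ·
  (0,2): δ = 23.95°  ✓
  (0,3): δ = 83.24°  ·
  (0,4): δ = 130.25°  ·
  (1,2): δ = 119.34°  ·
  (1,3): δ = 12.16°  ✓
  (1,4): δ = 34.85°  ✓
  (2,3): δ = 72.82°  ✓
  (2,4): δ = 25.80°  ✓
  (3,4): δ = 132.99°  ·
antipodal pairs: 5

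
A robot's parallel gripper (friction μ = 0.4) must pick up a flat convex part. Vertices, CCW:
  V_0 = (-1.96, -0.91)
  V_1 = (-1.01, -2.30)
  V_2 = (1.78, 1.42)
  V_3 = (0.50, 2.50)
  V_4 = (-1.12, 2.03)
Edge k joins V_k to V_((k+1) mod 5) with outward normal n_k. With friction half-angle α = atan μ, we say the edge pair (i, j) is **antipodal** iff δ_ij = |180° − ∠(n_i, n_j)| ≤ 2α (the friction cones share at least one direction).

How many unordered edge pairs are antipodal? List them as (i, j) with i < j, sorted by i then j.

count = 3; pairs: (0,2), (1,3), (1,4)

α = atan 0.4 = 21.80°;  2α = 43.60°
n_0 = (-0.8256, -0.5643)
n_1 = (+0.8000, -0.6000)
n_2 = (+0.6449, +0.7643)
n_3 = (-0.2786, +0.9604)
n_4 = (-0.9615, +0.2747)
  (0,1): δ = 71.22°  ·
  (0,2): δ = 15.49°  ✓
  (0,3): δ = 71.83°  ·
  (0,4): δ = 129.70°  ·
  (1,2): δ = 93.29°  ·
  (1,3): δ = 36.95°  ✓
  (1,4): δ = 20.92°  ✓
  (2,3): δ = 123.67°  ·
  (2,4): δ = 65.79°  ·
  (3,4): δ = 122.12°  ·
antipodal pairs: 3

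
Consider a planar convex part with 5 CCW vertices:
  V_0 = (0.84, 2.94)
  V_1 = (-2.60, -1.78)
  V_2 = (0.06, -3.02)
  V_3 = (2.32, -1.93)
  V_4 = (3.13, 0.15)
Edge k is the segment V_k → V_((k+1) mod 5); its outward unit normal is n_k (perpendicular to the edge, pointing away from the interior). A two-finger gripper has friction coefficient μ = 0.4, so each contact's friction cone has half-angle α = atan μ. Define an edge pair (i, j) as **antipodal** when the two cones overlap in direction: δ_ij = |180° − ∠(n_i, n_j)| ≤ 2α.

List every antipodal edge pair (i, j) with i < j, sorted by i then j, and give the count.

α = atan 0.4 = 21.80°;  2α = 43.60°
n_0 = (-0.8081, +0.5890)
n_1 = (-0.4225, -0.9064)
n_2 = (+0.4344, -0.9007)
n_3 = (+0.9318, -0.3629)
n_4 = (+0.7730, +0.6344)
  (0,1): δ = 78.91°  ·
  (0,2): δ = 28.17°  ✓
  (0,3): δ = 14.81°  ✓
  (0,4): δ = 75.46°  ·
  (1,2): δ = 129.26°  ·
  (1,3): δ = 86.28°  ·
  (1,4): δ = 25.63°  ✓
  (2,3): δ = 137.03°  ·
  (2,4): δ = 76.37°  ·
  (3,4): δ = 119.34°  ·
antipodal pairs: 3

count = 3; pairs: (0,2), (0,3), (1,4)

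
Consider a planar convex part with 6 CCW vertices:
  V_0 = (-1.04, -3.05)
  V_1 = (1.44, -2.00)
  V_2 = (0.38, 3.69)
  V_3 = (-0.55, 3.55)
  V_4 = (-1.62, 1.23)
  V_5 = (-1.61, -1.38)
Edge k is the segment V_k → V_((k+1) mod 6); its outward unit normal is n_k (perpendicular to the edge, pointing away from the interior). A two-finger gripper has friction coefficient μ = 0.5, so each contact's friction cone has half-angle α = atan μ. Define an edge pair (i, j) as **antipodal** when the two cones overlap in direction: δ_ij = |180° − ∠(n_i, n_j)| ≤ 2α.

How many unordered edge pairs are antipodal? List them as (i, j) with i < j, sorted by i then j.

count = 5; pairs: (0,2), (0,3), (1,3), (1,4), (1,5)

α = atan 0.5 = 26.57°;  2α = 53.13°
n_0 = (+0.3899, -0.9209)
n_1 = (+0.9831, +0.1831)
n_2 = (-0.1489, +0.9889)
n_3 = (-0.9081, +0.4188)
n_4 = (-1.0000, -0.0038)
n_5 = (-0.9464, -0.3230)
  (0,1): δ = 102.39°  ·
  (0,2): δ = 14.39°  ✓
  (0,3): δ = 42.29°  ✓
  (0,4): δ = 67.27°  ·
  (0,5): δ = 85.90°  ·
  (1,2): δ = 91.99°  ·
  (1,3): δ = 35.31°  ✓
  (1,4): δ = 10.33°  ✓
  (1,5): δ = 8.29°  ✓
  (2,3): δ = 123.32°  ·
  (2,4): δ = 98.34°  ·
  (2,5): δ = 79.72°  ·
  (3,4): δ = 155.02°  ·
  (3,5): δ = 136.39°  ·
  (4,5): δ = 161.37°  ·
antipodal pairs: 5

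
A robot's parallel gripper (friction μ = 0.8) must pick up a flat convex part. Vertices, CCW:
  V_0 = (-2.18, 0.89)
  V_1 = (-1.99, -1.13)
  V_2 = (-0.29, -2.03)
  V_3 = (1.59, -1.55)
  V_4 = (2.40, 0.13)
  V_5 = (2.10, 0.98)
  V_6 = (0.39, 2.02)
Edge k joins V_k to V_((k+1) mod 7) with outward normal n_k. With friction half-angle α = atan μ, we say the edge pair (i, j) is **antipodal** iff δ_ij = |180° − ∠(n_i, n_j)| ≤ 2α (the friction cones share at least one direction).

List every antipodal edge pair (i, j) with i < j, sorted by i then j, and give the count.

count = 9; pairs: (0,3), (0,4), (0,5), (1,4), (1,5), (1,6), (2,5), (2,6), (3,6)

α = atan 0.8 = 38.66°;  2α = 77.32°
n_0 = (-0.9956, -0.0936)
n_1 = (-0.4679, -0.8838)
n_2 = (+0.2474, -0.9689)
n_3 = (+0.9008, -0.4343)
n_4 = (+0.9430, +0.3328)
n_5 = (+0.5196, +0.8544)
n_6 = (-0.4025, +0.9154)
  (0,1): δ = 123.27°  ·
  (0,2): δ = 81.05°  ·
  (0,3): δ = 31.11°  ✓
  (0,4): δ = 14.07°  ✓
  (0,5): δ = 53.32°  ✓
  (0,6): δ = 108.36°  ·
  (1,2): δ = 137.78°  ·
  (1,3): δ = 87.84°  ·
  (1,4): δ = 42.66°  ✓
  (1,5): δ = 3.41°  ✓
  (1,6): δ = 51.63°  ✓
  (2,3): δ = 130.06°  ·
  (2,4): δ = 84.88°  ·
  (2,5): δ = 45.63°  ✓
  (2,6): δ = 9.41°  ✓
  (3,4): δ = 134.82°  ·
  (3,5): δ = 95.57°  ·
  (3,6): δ = 40.52°  ✓
  (4,5): δ = 140.75°  ·
  (4,6): δ = 85.71°  ·
  (5,6): δ = 124.96°  ·
antipodal pairs: 9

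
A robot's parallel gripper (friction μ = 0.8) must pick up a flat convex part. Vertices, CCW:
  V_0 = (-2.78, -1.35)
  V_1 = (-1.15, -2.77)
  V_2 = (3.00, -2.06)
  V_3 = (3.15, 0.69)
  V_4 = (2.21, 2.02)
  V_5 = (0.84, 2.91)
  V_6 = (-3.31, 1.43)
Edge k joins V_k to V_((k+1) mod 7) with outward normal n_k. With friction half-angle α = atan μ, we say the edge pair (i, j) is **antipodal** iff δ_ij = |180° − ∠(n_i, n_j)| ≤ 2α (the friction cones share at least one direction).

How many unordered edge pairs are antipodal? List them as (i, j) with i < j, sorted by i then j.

count = 11; pairs: (0,2), (0,3), (0,4), (0,5), (1,3), (1,4), (1,5), (2,5), (2,6), (3,6), (4,6)

α = atan 0.8 = 38.66°;  2α = 77.32°
n_0 = (-0.6569, -0.7540)
n_1 = (+0.1686, -0.9857)
n_2 = (+0.9985, -0.0545)
n_3 = (+0.8166, +0.5772)
n_4 = (+0.5448, +0.8386)
n_5 = (-0.3359, +0.9419)
n_6 = (-0.9823, -0.1873)
  (0,1): δ = 129.23°  ·
  (0,2): δ = 52.06°  ✓
  (0,3): δ = 13.69°  ✓
  (0,4): δ = 8.05°  ✓
  (0,5): δ = 60.69°  ✓
  (0,6): δ = 141.86°  ·
  (1,2): δ = 102.83°  ·
  (1,3): δ = 64.46°  ✓
  (1,4): δ = 42.72°  ✓
  (1,5): δ = 9.92°  ✓
  (1,6): δ = 91.09°  ·
  (2,3): δ = 141.63°  ·
  (2,4): δ = 119.89°  ·
  (2,5): δ = 67.25°  ✓
  (2,6): δ = 13.92°  ✓
  (3,4): δ = 158.26°  ·
  (3,5): δ = 105.62°  ·
  (3,6): δ = 24.46°  ✓
  (4,5): δ = 127.36°  ·
  (4,6): δ = 46.20°  ✓
  (5,6): δ = 98.83°  ·
antipodal pairs: 11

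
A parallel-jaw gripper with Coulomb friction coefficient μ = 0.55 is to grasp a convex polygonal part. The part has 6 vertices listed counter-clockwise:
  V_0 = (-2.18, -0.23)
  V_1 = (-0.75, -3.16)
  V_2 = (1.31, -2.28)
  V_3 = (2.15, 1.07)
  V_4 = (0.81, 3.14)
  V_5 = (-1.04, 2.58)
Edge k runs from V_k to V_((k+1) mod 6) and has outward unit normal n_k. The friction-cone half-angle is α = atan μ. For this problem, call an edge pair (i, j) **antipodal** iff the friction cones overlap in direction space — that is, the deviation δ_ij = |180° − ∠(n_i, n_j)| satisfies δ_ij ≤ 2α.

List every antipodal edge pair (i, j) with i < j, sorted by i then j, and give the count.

α = atan 0.55 = 28.81°;  2α = 57.62°
n_0 = (-0.8987, -0.4386)
n_1 = (+0.3928, -0.9196)
n_2 = (+0.9700, -0.2432)
n_3 = (+0.8395, +0.5434)
n_4 = (-0.2897, +0.9571)
n_5 = (-0.9266, +0.3759)
  (0,1): δ = 92.88°  ·
  (0,2): δ = 40.09°  ✓
  (0,3): δ = 6.90°  ✓
  (0,4): δ = 80.83°  ·
  (0,5): δ = 131.90°  ·
  (1,2): δ = 127.21°  ·
  (1,3): δ = 80.21°  ·
  (1,4): δ = 6.29°  ✓
  (1,5): δ = 44.79°  ✓
  (2,3): δ = 133.01°  ·
  (2,4): δ = 59.08°  ·
  (2,5): δ = 8.01°  ✓
  (3,4): δ = 106.08°  ·
  (3,5): δ = 55.00°  ✓
  (4,5): δ = 128.92°  ·
antipodal pairs: 6

count = 6; pairs: (0,2), (0,3), (1,4), (1,5), (2,5), (3,5)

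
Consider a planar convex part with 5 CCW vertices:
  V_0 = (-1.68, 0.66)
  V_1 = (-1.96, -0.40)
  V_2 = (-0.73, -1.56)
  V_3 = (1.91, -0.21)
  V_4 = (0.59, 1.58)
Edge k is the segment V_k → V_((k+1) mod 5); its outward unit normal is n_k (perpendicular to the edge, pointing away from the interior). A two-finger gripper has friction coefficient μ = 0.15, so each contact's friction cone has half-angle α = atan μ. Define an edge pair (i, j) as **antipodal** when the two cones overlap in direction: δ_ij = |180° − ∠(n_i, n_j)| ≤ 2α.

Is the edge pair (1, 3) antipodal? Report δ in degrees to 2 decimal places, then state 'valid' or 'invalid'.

α = atan 0.15 = 8.53°;  2α = 17.06°
edge 1: e_1 = (+1.23, -1.16);  n_1 = (-0.6861, -0.7275)
edge 3: e_3 = (-1.32, +1.79);  n_3 = (+0.8048, +0.5935)
∠(n_1, n_3) = 169.73°
δ = |180° − 169.73°| = 10.27°
10.27° ≤ 2α = 17.06°  →  valid

δ = 10.27°, valid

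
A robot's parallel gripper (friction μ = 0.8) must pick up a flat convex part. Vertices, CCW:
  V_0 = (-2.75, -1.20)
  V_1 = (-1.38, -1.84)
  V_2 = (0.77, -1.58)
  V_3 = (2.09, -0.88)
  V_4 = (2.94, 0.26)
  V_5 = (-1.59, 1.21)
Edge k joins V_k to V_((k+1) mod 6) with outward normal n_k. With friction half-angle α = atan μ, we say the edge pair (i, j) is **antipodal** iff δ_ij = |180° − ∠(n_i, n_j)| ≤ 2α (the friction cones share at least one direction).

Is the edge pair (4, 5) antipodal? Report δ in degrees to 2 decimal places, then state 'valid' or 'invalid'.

α = atan 0.8 = 38.66°;  2α = 77.32°
edge 4: e_4 = (-4.53, +0.95);  n_4 = (+0.2052, +0.9787)
edge 5: e_5 = (-1.16, -2.41);  n_5 = (-0.9011, +0.4337)
∠(n_4, n_5) = 76.14°
δ = |180° − 76.14°| = 103.86°
103.86° > 2α = 77.32°  →  invalid

δ = 103.86°, invalid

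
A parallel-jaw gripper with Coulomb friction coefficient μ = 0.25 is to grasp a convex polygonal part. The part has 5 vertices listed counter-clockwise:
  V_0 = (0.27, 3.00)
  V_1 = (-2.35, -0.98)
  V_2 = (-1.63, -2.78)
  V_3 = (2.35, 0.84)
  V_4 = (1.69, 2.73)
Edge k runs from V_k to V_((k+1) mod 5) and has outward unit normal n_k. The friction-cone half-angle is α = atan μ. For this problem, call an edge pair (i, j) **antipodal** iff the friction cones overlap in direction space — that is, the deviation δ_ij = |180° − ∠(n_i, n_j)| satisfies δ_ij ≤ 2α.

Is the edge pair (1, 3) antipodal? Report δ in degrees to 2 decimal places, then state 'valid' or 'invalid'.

δ = 2.55°, valid

α = atan 0.25 = 14.04°;  2α = 28.07°
edge 1: e_1 = (+0.72, -1.80);  n_1 = (-0.9285, -0.3714)
edge 3: e_3 = (-0.66, +1.89);  n_3 = (+0.9441, +0.3297)
∠(n_1, n_3) = 177.45°
δ = |180° − 177.45°| = 2.55°
2.55° ≤ 2α = 28.07°  →  valid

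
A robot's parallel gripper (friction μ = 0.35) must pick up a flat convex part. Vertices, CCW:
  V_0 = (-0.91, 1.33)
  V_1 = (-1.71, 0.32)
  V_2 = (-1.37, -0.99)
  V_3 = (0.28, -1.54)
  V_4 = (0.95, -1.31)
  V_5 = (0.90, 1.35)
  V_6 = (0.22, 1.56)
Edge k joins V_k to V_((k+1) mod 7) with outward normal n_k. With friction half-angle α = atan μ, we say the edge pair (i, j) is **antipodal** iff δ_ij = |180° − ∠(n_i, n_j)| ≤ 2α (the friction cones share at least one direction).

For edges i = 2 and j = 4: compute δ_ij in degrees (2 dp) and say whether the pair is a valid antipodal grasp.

α = atan 0.35 = 19.29°;  2α = 38.58°
edge 2: e_2 = (+1.65, -0.55);  n_2 = (-0.3162, -0.9487)
edge 4: e_4 = (-0.05, +2.66);  n_4 = (+0.9998, +0.0188)
∠(n_2, n_4) = 109.51°
δ = |180° − 109.51°| = 70.49°
70.49° > 2α = 38.58°  →  invalid

δ = 70.49°, invalid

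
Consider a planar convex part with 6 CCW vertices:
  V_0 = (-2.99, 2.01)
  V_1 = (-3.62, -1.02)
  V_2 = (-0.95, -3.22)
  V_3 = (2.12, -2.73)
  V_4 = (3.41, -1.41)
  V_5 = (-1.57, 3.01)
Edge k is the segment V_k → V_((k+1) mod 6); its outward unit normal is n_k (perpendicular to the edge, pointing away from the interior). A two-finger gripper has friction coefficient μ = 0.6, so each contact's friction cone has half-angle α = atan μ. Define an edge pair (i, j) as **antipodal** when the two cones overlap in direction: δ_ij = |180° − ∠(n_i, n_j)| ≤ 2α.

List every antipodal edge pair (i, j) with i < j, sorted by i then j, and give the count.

α = atan 0.6 = 30.96°;  2α = 61.93°
n_0 = (-0.9791, +0.2036)
n_1 = (-0.6359, -0.7718)
n_2 = (+0.1576, -0.9875)
n_3 = (+0.7152, -0.6989)
n_4 = (+0.6638, +0.7479)
n_5 = (-0.5758, +0.8176)
  (0,1): δ = 117.74°  ·
  (0,2): δ = 69.19°  ·
  (0,3): δ = 32.60°  ✓
  (0,4): δ = 60.15°  ✓
  (0,5): δ = 136.90°  ·
  (1,2): δ = 131.44°  ·
  (1,3): δ = 94.85°  ·
  (1,4): δ = 2.10°  ✓
  (1,5): δ = 74.64°  ·
  (2,3): δ = 143.41°  ·
  (2,4): δ = 50.66°  ✓
  (2,5): δ = 26.09°  ✓
  (3,4): δ = 87.25°  ·
  (3,5): δ = 10.50°  ✓
  (4,5): δ = 103.26°  ·
antipodal pairs: 6

count = 6; pairs: (0,3), (0,4), (1,4), (2,4), (2,5), (3,5)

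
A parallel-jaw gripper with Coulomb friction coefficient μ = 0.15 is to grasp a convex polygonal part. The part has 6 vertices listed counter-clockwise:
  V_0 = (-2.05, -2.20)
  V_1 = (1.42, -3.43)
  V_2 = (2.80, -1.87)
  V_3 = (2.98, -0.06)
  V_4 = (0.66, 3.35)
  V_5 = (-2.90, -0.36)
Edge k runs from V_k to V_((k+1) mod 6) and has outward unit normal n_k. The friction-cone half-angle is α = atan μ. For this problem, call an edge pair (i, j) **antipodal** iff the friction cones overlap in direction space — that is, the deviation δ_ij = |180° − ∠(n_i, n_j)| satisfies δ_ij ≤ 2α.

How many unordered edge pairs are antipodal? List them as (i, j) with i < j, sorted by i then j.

count = 2; pairs: (1,4), (3,5)

α = atan 0.15 = 8.53°;  2α = 17.06°
n_0 = (-0.3341, -0.9425)
n_1 = (+0.7490, -0.6626)
n_2 = (+0.9951, -0.0990)
n_3 = (+0.8268, +0.5625)
n_4 = (-0.7215, +0.6924)
n_5 = (-0.9078, -0.4194)
  (0,1): δ = 111.98°  ·
  (0,2): δ = 76.16°  ·
  (0,3): δ = 36.25°  ·
  (0,4): δ = 65.70°  ·
  (0,5): δ = 134.31°  ·
  (1,2): δ = 144.18°  ·
  (1,3): δ = 104.27°  ·
  (1,4): δ = 2.32°  ✓
  (1,5): δ = 66.29°  ·
  (2,3): δ = 140.09°  ·
  (2,4): δ = 38.14°  ·
  (2,5): δ = 30.47°  ·
  (3,4): δ = 78.05°  ·
  (3,5): δ = 9.43°  ✓
  (4,5): δ = 111.39°  ·
antipodal pairs: 2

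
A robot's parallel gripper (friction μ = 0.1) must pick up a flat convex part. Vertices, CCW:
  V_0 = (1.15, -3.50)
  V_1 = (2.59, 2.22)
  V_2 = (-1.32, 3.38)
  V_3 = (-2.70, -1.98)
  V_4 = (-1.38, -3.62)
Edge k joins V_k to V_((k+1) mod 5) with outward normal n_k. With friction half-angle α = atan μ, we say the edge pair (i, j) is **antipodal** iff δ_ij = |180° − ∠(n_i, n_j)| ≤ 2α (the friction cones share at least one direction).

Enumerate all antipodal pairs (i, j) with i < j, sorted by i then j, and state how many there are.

count = 1; pairs: (0,2)

α = atan 0.1 = 5.71°;  2α = 11.42°
n_0 = (+0.9697, -0.2441)
n_1 = (+0.2844, +0.9587)
n_2 = (-0.9684, +0.2493)
n_3 = (-0.7790, -0.6270)
n_4 = (+0.0474, -0.9989)
  (0,1): δ = 92.39°  ·
  (0,2): δ = 0.31°  ✓
  (0,3): δ = 52.96°  ·
  (0,4): δ = 106.85°  ·
  (1,2): δ = 87.91°  ·
  (1,3): δ = 34.65°  ·
  (1,4): δ = 19.24°  ·
  (2,3): δ = 126.73°  ·
  (2,4): δ = 72.85°  ·
  (3,4): δ = 126.11°  ·
antipodal pairs: 1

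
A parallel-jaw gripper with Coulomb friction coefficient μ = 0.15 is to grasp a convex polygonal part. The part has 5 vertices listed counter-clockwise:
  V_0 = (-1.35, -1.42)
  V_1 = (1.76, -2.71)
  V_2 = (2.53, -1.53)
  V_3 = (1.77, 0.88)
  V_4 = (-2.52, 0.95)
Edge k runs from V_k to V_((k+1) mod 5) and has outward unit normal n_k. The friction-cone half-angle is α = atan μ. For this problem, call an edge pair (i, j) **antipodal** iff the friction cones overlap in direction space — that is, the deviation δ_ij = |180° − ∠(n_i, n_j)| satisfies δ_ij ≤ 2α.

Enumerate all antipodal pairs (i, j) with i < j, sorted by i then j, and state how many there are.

count = 1; pairs: (2,4)

α = atan 0.15 = 8.53°;  2α = 17.06°
n_0 = (-0.3831, -0.9237)
n_1 = (+0.8375, -0.5465)
n_2 = (+0.9537, +0.3008)
n_3 = (+0.0163, +0.9999)
n_4 = (-0.8967, -0.4427)
  (0,1): δ = 100.60°  ·
  (0,2): δ = 49.97°  ·
  (0,3): δ = 21.59°  ·
  (0,4): δ = 138.80°  ·
  (1,2): δ = 129.37°  ·
  (1,3): δ = 57.81°  ·
  (1,4): δ = 59.40°  ·
  (2,3): δ = 108.44°  ·
  (2,4): δ = 8.77°  ✓
  (3,4): δ = 62.79°  ·
antipodal pairs: 1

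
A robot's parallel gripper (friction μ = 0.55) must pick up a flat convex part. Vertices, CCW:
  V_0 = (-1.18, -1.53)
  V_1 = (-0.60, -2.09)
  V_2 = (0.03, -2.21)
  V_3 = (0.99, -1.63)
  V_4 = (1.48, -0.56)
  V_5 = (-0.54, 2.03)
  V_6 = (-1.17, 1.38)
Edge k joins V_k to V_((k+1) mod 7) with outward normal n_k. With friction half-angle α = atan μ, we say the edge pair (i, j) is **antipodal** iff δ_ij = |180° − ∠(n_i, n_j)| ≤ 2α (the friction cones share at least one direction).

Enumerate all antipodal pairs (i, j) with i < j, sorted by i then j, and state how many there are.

count = 7; pairs: (0,4), (1,4), (1,5), (2,5), (3,5), (3,6), (4,6)

α = atan 0.55 = 28.81°;  2α = 57.62°
n_0 = (-0.6946, -0.7194)
n_1 = (-0.1871, -0.9823)
n_2 = (+0.5171, -0.8559)
n_3 = (+0.9092, -0.4164)
n_4 = (+0.7885, +0.6150)
n_5 = (-0.7181, +0.6960)
n_6 = (-1.0000, +0.0034)
  (0,1): δ = 146.79°  ·
  (0,2): δ = 104.87°  ·
  (0,3): δ = 70.61°  ·
  (0,4): δ = 8.05°  ✓
  (0,5): δ = 89.89°  ·
  (0,6): δ = 133.80°  ·
  (1,2): δ = 138.08°  ·
  (1,3): δ = 103.82°  ·
  (1,4): δ = 41.26°  ✓
  (1,5): δ = 56.68°  ✓
  (1,6): δ = 100.59°  ·
  (2,3): δ = 145.74°  ·
  (2,4): δ = 83.19°  ·
  (2,5): δ = 14.76°  ✓
  (2,6): δ = 58.66°  ·
  (3,4): δ = 117.44°  ·
  (3,5): δ = 19.50°  ✓
  (3,6): δ = 24.41°  ✓
  (4,5): δ = 82.06°  ·
  (4,6): δ = 38.15°  ✓
  (5,6): δ = 136.09°  ·
antipodal pairs: 7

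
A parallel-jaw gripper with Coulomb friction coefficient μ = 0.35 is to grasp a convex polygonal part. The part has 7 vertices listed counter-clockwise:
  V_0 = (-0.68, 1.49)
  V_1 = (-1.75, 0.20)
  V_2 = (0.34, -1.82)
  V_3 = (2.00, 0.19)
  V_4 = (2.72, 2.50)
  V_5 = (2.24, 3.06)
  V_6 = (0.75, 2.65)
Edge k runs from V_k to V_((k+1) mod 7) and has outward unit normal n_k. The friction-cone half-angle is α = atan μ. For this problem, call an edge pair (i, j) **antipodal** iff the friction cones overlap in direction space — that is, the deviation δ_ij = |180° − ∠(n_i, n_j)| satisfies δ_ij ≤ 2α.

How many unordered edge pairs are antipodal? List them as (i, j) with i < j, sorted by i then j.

count = 6; pairs: (0,2), (0,3), (1,4), (2,5), (2,6), (3,6)

α = atan 0.35 = 19.29°;  2α = 38.58°
n_0 = (-0.7697, +0.6384)
n_1 = (-0.6950, -0.7190)
n_2 = (+0.7710, -0.6368)
n_3 = (+0.9547, -0.2976)
n_4 = (+0.7593, +0.6508)
n_5 = (-0.2653, +0.9642)
n_6 = (-0.6300, +0.7766)
  (0,1): δ = 94.35°  ·
  (0,2): δ = 0.12°  ✓
  (0,3): δ = 22.36°  ✓
  (0,4): δ = 80.28°  ·
  (0,5): δ = 145.06°  ·
  (0,6): δ = 168.72°  ·
  (1,2): δ = 85.53°  ·
  (1,3): δ = 63.29°  ·
  (1,4): δ = 5.37°  ✓
  (1,5): δ = 59.41°  ·
  (1,6): δ = 83.07°  ·
  (2,3): δ = 157.76°  ·
  (2,4): δ = 99.85°  ·
  (2,5): δ = 35.06°  ✓
  (2,6): δ = 11.40°  ✓
  (3,4): δ = 122.09°  ·
  (3,5): δ = 57.30°  ·
  (3,6): δ = 33.64°  ✓
  (4,5): δ = 115.22°  ·
  (4,6): δ = 91.55°  ·
  (5,6): δ = 156.34°  ·
antipodal pairs: 6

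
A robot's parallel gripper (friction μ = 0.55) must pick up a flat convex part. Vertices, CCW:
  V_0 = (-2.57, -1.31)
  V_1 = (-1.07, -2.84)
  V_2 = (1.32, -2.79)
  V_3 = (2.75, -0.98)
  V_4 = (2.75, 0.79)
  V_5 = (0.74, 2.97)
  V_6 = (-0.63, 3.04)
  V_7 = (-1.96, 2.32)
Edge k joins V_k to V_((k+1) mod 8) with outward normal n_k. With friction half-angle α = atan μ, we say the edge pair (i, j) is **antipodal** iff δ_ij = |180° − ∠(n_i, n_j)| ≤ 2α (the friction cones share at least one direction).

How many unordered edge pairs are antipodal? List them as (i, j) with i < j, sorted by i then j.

count = 11; pairs: (0,3), (0,4), (0,5), (1,4), (1,5), (1,6), (2,5), (2,6), (2,7), (3,7), (4,7)

α = atan 0.55 = 28.81°;  2α = 57.62°
n_0 = (-0.7141, -0.7001)
n_1 = (+0.0209, -0.9998)
n_2 = (+0.7847, -0.6199)
n_3 = (+1.0000, -0.0000)
n_4 = (+0.7352, +0.6779)
n_5 = (+0.0510, +0.9987)
n_6 = (-0.4761, +0.8794)
n_7 = (-0.9862, +0.1657)
  (0,1): δ = 133.23°  ·
  (0,2): δ = 82.74°  ·
  (0,3): δ = 44.43°  ✓
  (0,4): δ = 1.76°  ✓
  (0,5): δ = 42.64°  ✓
  (0,6): δ = 74.00°  ·
  (0,7): δ = 126.03°  ·
  (1,2): δ = 129.51°  ·
  (1,3): δ = 91.20°  ·
  (1,4): δ = 48.52°  ✓
  (1,5): δ = 4.12°  ✓
  (1,6): δ = 27.23°  ✓
  (1,7): δ = 79.26°  ·
  (2,3): δ = 141.69°  ·
  (2,4): δ = 99.01°  ·
  (2,5): δ = 54.61°  ✓
  (2,6): δ = 23.26°  ✓
  (2,7): δ = 28.77°  ✓
  (3,4): δ = 137.32°  ·
  (3,5): δ = 92.92°  ·
  (3,6): δ = 61.57°  ·
  (3,7): δ = 9.54°  ✓
  (4,5): δ = 135.60°  ·
  (4,6): δ = 104.25°  ·
  (4,7): δ = 52.22°  ✓
  (5,6): δ = 148.65°  ·
  (5,7): δ = 96.61°  ·
  (6,7): δ = 127.97°  ·
antipodal pairs: 11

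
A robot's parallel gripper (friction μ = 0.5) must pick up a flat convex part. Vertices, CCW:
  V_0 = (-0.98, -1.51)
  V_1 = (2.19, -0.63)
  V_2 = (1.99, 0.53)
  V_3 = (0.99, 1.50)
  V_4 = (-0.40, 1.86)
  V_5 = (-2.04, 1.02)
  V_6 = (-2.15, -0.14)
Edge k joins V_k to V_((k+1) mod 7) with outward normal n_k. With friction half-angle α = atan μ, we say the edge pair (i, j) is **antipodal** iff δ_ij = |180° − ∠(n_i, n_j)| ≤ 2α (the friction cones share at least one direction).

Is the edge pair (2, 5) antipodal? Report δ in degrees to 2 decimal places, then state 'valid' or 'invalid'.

α = atan 0.5 = 26.57°;  2α = 53.13°
edge 2: e_2 = (-1.00, +0.97);  n_2 = (+0.6963, +0.7178)
edge 5: e_5 = (-0.11, -1.16);  n_5 = (-0.9955, +0.0944)
∠(n_2, n_5) = 128.71°
δ = |180° − 128.71°| = 51.29°
51.29° ≤ 2α = 53.13°  →  valid

δ = 51.29°, valid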